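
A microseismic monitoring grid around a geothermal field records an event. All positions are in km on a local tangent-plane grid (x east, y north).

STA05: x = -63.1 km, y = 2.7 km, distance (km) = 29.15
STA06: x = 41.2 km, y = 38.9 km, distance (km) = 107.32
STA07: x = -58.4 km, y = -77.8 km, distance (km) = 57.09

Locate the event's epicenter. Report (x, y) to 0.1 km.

(-47.3, -21.8)

Circle about each station: (x + 63.1)² + (y − 2.7)² = 29.15²; (x − 41.2)² + (y − 38.9)² = 107.32²; (x + 58.4)² + (y + 77.8)² = 57.09².
Subtracting pairs of circle equations eliminates x²+y² and gives linear equations (the radical axes):
208.6 x + 72.4 y = -11446.11
9.4 x − 161.0 y = 3064.95
Solving the 2×2 system: x ≈ -47.3, y ≈ -21.8 km.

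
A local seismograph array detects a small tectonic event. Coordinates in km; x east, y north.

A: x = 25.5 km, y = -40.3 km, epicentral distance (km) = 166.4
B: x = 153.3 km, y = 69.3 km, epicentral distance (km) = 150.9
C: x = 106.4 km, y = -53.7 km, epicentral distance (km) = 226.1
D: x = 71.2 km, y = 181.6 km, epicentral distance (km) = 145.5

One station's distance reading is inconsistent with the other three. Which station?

Solve using three stations at a time. Using A, C, D (subtract circle equations pairwise → linear system) gives (x, y) ≈ (-53.5, 106.3).
Distances from that point to each station vs reported:
  A: calculated 166.5 vs reported 166.4 → residual 0.1 km
  B: calculated 210.1 vs reported 150.9 → residual 59.2 km
  C: calculated 226.2 vs reported 226.1 → residual 0.1 km
  D: calculated 145.6 vs reported 145.5 → residual 0.1 km
A, C, D are mutually consistent (residuals ≈ 0); B is off by 59.2 km.

B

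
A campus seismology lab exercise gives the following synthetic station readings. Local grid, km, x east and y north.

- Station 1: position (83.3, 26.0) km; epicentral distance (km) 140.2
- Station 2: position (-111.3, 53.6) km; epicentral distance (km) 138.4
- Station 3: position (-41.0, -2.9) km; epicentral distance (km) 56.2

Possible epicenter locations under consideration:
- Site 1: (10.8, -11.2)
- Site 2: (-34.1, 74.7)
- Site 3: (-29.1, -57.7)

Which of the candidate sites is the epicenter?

Site 3

For each candidate, compare |candidate − station| to the reported distance:
Site 1: residuals Station 1 58.7, Station 2 0.2, Station 3 3.7 → max 58.7 km
Site 2: residuals Station 1 13.1, Station 2 58.4, Station 3 21.7 → max 58.4 km
Site 3: residuals Station 1 0.1, Station 2 0.0, Station 3 0.1 → max 0.1 km
Only Site 3 has all residuals ≈ 0.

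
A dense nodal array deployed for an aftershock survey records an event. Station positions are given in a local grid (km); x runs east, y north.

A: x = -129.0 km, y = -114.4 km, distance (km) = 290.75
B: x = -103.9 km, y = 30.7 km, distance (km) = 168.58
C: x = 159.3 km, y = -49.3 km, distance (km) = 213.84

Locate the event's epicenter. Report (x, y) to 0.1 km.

Circle about each station: (x + 129.0)² + (y + 114.4)² = 290.75²; (x + 103.9)² + (y − 30.7)² = 168.58²; (x − 159.3)² + (y + 49.3)² = 213.84².
Subtracting pairs of circle equations eliminates x²+y² and gives linear equations (the radical axes):
50.2 x + 290.2 y = 38125.69
576.6 x + 130.2 y = 36886.64
Solving the 2×2 system: x ≈ 35.7, y ≈ 125.2 km.
Check against A (with the unrounded x, y): √((x + 129.0)²+(y + 114.4)²) = 290.75 ≈ 290.75 km. ✓

35.7 km east, 125.2 km north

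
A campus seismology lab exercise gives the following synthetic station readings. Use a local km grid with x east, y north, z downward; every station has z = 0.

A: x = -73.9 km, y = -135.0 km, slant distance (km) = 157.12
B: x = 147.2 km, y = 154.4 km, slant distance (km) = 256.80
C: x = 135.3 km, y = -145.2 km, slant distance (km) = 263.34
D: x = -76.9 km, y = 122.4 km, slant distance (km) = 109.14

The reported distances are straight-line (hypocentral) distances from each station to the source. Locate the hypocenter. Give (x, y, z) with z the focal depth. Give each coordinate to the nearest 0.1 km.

Each station gives a sphere (x−x_i)² + (y−y_i)² + z² = d_i² (stations at z=0).
Subtracting the A sphere from B and C: z² cancels, leaving linear equations in x and y:
442.2 x + 578.8 y = -19438.56
418.4 x − 20.4 y = -28958.34
Solving: x ≈ -68.305, y ≈ 18.601 km (keep extra digits for the depth step; rounded: -68.3, 18.6).
Then from the A sphere: z² = 157.12² − (x + 73.9)² − (y + 135.0)² with x = -68.305, y = 18.601, so z ≈ 32.590 ≈ 32.6 km.

x ≈ -68.3 km, y ≈ 18.6 km, depth ≈ 32.6 km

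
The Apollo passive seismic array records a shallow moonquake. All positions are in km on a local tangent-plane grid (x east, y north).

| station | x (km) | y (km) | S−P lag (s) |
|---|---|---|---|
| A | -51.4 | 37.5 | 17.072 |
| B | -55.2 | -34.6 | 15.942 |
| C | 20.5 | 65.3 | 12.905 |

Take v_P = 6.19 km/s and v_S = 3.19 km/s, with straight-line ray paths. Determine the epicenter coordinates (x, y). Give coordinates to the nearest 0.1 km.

(47.9, -15.1)

Distance from S−P lag: d = Δt · v_P v_S / (v_P − v_S) = Δt · (6.19·3.19)/(6.19−3.19) ≈ 6.5820·Δt.
So d_A = 112.37, d_B = 104.93, d_C = 84.94 km.
Circle about each station: (x + 51.4)² + (y − 37.5)² = 112.37²; (x + 55.2)² + (y + 34.6)² = 104.93²; (x − 20.5)² + (y − 65.3)² = 84.94².
Subtracting the A equation from the B and C equations removes the quadratic terms:
-7.6 x − 144.2 y = 1812.70
143.8 x + 55.6 y = 6048.34
Solving the 2×2 system: x ≈ 47.9, y ≈ -15.1 km.
Check against A (with the unrounded x, y): √((x + 51.4)²+(y − 37.5)²) = 112.37 ≈ 112.37 km. ✓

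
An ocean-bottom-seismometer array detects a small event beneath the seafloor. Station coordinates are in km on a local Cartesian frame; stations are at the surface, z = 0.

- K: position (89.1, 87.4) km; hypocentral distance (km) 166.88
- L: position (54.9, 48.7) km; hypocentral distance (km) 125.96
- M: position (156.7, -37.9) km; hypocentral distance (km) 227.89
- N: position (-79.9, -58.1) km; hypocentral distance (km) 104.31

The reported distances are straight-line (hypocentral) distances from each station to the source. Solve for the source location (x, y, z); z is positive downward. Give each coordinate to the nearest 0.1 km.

Each station gives a sphere (x−x_i)² + (y−y_i)² + z² = d_i² (stations at z=0).
Subtracting the K sphere from L and M: z² cancels, leaving linear equations in x and y:
-68.4 x − 77.4 y = 1791.14
135.2 x − 250.6 y = -13671.19
Solving: x ≈ -54.591, y ≈ 25.102 km (keep extra digits for the depth step; rounded: -54.6, 25.1).
Then from the K sphere: z² = 166.88² − (x − 89.1)² − (y − 87.4)² with x = -54.591, y = 25.102, so z ≈ 57.626 ≈ 57.6 km.

(-54.6, 25.1, 57.6)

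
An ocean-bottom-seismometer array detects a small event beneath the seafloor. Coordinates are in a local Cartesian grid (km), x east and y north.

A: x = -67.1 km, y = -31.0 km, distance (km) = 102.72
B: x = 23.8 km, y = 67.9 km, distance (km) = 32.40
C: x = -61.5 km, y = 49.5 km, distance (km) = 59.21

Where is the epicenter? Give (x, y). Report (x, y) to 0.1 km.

Circle about each station: (x + 67.1)² + (y + 31.0)² = 102.72²; (x − 23.8)² + (y − 67.9)² = 32.40²; (x + 61.5)² + (y − 49.5)² = 59.21².
Subtracting pairs of circle equations eliminates x²+y² and gives linear equations (the radical axes):
181.8 x + 197.8 y = 9215.08
11.2 x + 161.0 y = 7814.66
Solving the 2×2 system: x ≈ -2.3, y ≈ 48.7 km.

x ≈ -2.3 km, y ≈ 48.7 km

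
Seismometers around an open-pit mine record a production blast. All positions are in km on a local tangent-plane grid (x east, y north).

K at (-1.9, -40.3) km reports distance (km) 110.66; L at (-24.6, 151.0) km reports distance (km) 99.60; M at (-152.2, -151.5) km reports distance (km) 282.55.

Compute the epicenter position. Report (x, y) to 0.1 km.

Circle about each station: (x + 1.9)² + (y + 40.3)² = 110.66²; (x + 24.6)² + (y − 151.0)² = 99.60²; (x + 152.2)² + (y + 151.5)² = 282.55².
Subtracting pairs of circle equations eliminates x²+y² and gives linear equations (the radical axes):
-45.4 x + 382.6 y = 24103.94
-300.6 x − 222.4 y = -23099.48
Solving the 2×2 system: x ≈ 27.8, y ≈ 66.3 km.

(27.8, 66.3)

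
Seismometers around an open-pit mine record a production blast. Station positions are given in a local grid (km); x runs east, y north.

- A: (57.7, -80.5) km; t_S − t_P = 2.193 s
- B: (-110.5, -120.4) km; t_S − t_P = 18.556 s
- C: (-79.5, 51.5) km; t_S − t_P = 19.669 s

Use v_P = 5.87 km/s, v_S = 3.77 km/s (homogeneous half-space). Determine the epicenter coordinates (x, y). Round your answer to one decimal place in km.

Distance from S−P lag: d = Δt · v_P v_S / (v_P − v_S) = Δt · (5.87·3.77)/(5.87−3.77) ≈ 10.5380·Δt.
So d_A = 23.11, d_B = 195.54, d_C = 207.27 km.
Circle about each station: (x − 57.7)² + (y + 80.5)² = 23.11²; (x + 110.5)² + (y + 120.4)² = 195.54²; (x + 79.5)² + (y − 51.5)² = 207.27².
Subtracting pairs of circle equations eliminates x²+y² and gives linear equations (the radical axes):
-336.4 x − 79.8 y = -20804.95
-274.4 x + 264.0 y = -43263.82
Solving the 2×2 system: x ≈ 80.8, y ≈ -79.9 km.

80.8 km east, -79.9 km north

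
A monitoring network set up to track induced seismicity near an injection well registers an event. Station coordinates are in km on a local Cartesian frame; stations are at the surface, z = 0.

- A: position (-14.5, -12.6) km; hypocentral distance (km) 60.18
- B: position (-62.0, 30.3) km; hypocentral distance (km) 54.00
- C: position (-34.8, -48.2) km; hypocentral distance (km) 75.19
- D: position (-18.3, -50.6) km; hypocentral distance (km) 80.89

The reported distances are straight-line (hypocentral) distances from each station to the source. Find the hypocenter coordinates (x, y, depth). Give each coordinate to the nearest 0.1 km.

Each station gives a sphere (x−x_i)² + (y−y_i)² + z² = d_i² (stations at z=0).
Subtracting the A sphere from B and C: z² cancels, leaving linear equations in x and y:
-95.0 x + 85.8 y = 5098.71
-40.6 x − 71.2 y = 1133.37
Solving: x ≈ -44.916, y ≈ 9.694 km (keep extra digits for the depth step; rounded: -44.9, 9.7).
Then from the A sphere: z² = 60.18² − (x + 14.5)² − (y + 12.6)² with x = -44.916, y = 9.694, so z ≈ 46.899 ≈ 46.9 km.
Check against D (with the unrounded solution): distance 80.89 ≈ 80.89 km. ✓

x ≈ -44.9 km, y ≈ 9.7 km, depth ≈ 46.9 km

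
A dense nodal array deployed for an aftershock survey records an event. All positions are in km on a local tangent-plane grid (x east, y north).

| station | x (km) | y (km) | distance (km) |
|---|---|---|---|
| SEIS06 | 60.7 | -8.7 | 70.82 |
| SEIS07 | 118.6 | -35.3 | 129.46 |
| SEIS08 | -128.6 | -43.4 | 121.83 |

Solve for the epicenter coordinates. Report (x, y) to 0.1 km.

Circle about each station: (x − 60.7)² + (y + 8.7)² = 70.82²; (x − 118.6)² + (y + 35.3)² = 129.46²; (x + 128.6)² + (y + 43.4)² = 121.83².
Subtracting the SEIS06 equation from the SEIS07 and SEIS08 equations removes the quadratic terms:
115.8 x − 53.2 y = -192.55
-378.6 x − 69.4 y = 4834.26
Solving the 2×2 system: x ≈ -9.6, y ≈ -17.3 km.
Check against SEIS06 (with the unrounded x, y): √((x − 60.7)²+(y + 8.7)²) = 70.82 ≈ 70.82 km. ✓

(-9.6, -17.3)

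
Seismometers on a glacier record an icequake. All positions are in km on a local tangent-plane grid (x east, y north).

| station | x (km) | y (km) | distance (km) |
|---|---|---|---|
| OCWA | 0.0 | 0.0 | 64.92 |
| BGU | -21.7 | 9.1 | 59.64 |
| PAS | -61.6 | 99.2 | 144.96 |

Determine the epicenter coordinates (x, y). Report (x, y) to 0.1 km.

Circle about each station: x² + y² = 64.92²; (x + 21.7)² + (y − 9.1)² = 59.64²; (x + 61.6)² + (y − 99.2)² = 144.96².
Subtracting the OCWA equation from the BGU and PAS equations removes the quadratic terms:
-43.4 x + 18.2 y = 1211.38
-123.2 x + 198.4 y = -3163.60
Solving the 2×2 system: x ≈ -46.8, y ≈ -45.0 km.
Check against OCWA (with the unrounded x, y): √(x²+y²) = 64.91 ≈ 64.92 km. ✓

-46.8 km east, -45.0 km north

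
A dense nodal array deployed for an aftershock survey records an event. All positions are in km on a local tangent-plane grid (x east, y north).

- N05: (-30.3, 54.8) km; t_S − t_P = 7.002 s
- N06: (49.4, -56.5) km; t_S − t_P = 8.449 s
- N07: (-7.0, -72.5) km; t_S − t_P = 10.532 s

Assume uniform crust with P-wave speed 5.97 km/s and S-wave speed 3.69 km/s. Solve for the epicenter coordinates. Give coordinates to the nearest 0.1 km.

Distance from S−P lag: d = Δt · v_P v_S / (v_P − v_S) = Δt · (5.97·3.69)/(5.97−3.69) ≈ 9.6620·Δt.
So d_N05 = 67.65, d_N06 = 81.63, d_N07 = 101.76 km.
Circle about each station: (x + 30.3)² + (y − 54.8)² = 67.65²; (x − 49.4)² + (y + 56.5)² = 81.63²; (x + 7.0)² + (y + 72.5)² = 101.76².
Subtracting pairs of circle equations eliminates x²+y² and gives linear equations (the radical axes):
159.4 x − 222.6 y = -375.45
46.6 x − 254.6 y = -4394.46
Solving the 2×2 system: x ≈ 29.2, y ≈ 22.6 km.

x ≈ 29.2 km, y ≈ 22.6 km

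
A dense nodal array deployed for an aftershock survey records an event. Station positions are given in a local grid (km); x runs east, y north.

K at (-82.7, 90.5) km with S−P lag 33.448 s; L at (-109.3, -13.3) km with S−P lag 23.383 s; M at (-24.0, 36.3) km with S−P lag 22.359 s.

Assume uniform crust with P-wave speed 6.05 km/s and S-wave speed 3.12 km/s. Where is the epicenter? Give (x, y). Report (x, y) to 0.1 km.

Distance from S−P lag: d = Δt · v_P v_S / (v_P − v_S) = Δt · (6.05·3.12)/(6.05−3.12) ≈ 6.4423·Δt.
So d_K = 215.48, d_L = 150.64, d_M = 144.04 km.
Circle about each station: (x + 82.7)² + (y − 90.5)² = 215.48²; (x + 109.3)² + (y + 13.3)² = 150.64²; (x + 24.0)² + (y − 36.3)² = 144.04².
Subtracting the K equation from the L and M equations removes the quadratic terms:
-53.2 x − 207.6 y = 20833.06
117.4 x − 108.4 y = 12548.26
Solving the 2×2 system: x ≈ 11.5, y ≈ -103.3 km.

11.5 km east, -103.3 km north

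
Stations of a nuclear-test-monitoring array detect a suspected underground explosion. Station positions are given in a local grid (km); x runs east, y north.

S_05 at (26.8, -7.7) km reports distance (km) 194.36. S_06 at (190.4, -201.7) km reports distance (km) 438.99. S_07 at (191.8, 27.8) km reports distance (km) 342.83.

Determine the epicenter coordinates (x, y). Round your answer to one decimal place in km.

x ≈ -147.2 km, y ≈ 78.9 km

Circle about each station: (x − 26.8)² + (y + 7.7)² = 194.36²; (x − 190.4)² + (y + 201.7)² = 438.99²; (x − 191.8)² + (y − 27.8)² = 342.83².
Subtracting the S_05 equation from the S_06 and S_07 equations removes the quadratic terms:
327.2 x − 388.0 y = -78778.89
330.0 x + 71.0 y = -42974.05
Solving the 2×2 system: x ≈ -147.2, y ≈ 78.9 km.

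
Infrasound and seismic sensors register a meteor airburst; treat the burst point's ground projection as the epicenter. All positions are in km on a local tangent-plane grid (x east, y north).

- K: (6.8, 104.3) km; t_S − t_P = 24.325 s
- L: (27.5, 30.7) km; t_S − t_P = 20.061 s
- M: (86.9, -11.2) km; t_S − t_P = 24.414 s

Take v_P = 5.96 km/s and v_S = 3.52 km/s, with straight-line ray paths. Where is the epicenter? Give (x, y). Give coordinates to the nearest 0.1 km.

Distance from S−P lag: d = Δt · v_P v_S / (v_P − v_S) = Δt · (5.96·3.52)/(5.96−3.52) ≈ 8.5980·Δt.
So d_K = 209.15, d_L = 172.49, d_M = 209.91 km.
Circle about each station: (x − 6.8)² + (y − 104.3)² = 209.15²; (x − 27.5)² + (y − 30.7)² = 172.49²; (x − 86.9)² + (y + 11.2)² = 209.91².
Subtracting pairs of circle equations eliminates x²+y² and gives linear equations (the radical axes):
41.4 x − 147.2 y = 4764.93
160.2 x − 231.0 y = -3566.17
Solving the 2×2 system: x ≈ -116.0, y ≈ -65.0 km.
Check against K (with the unrounded x, y): √((x − 6.8)²+(y − 104.3)²) = 209.12 ≈ 209.15 km. ✓

-116.0 km east, -65.0 km north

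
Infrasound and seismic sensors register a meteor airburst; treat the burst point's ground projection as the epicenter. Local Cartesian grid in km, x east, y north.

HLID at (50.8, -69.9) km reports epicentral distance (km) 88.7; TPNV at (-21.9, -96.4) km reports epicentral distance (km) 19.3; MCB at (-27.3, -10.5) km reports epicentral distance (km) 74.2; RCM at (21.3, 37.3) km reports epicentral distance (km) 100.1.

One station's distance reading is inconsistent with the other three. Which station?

RCM

Solve using three stations at a time. Using HLID, TPNV, MCB (subtract circle equations pairwise → linear system) gives (x, y) ≈ (-36.8, -84.1).
Distances from that point to each station vs reported:
  HLID: calculated 88.7 vs reported 88.7 → residual 0.0 km
  TPNV: calculated 19.3 vs reported 19.3 → residual 0.0 km
  MCB: calculated 74.2 vs reported 74.2 → residual 0.0 km
  RCM: calculated 134.6 vs reported 100.1 → residual 34.5 km
HLID, TPNV, MCB are mutually consistent (residuals ≈ 0); RCM is off by 34.5 km.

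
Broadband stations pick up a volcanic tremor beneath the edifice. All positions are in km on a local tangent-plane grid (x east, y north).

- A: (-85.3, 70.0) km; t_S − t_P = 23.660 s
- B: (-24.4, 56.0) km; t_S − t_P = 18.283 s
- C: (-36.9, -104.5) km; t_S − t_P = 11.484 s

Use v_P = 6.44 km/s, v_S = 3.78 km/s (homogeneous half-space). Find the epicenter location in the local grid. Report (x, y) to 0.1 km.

66.3 km east, -84.6 km north

Distance from S−P lag: d = Δt · v_P v_S / (v_P − v_S) = Δt · (6.44·3.78)/(6.44−3.78) ≈ 9.1516·Δt.
So d_A = 216.53, d_B = 167.32, d_C = 105.10 km.
Circle about each station: (x + 85.3)² + (y − 70.0)² = 216.53²; (x + 24.4)² + (y − 56.0)² = 167.32²; (x + 36.9)² + (y + 104.5)² = 105.10².
Subtracting pairs of circle equations eliminates x²+y² and gives linear equations (the radical axes):
121.8 x − 28.0 y = 10444.53
96.8 x − 349.0 y = 35945.00
Solving the 2×2 system: x ≈ 66.3, y ≈ -84.6 km.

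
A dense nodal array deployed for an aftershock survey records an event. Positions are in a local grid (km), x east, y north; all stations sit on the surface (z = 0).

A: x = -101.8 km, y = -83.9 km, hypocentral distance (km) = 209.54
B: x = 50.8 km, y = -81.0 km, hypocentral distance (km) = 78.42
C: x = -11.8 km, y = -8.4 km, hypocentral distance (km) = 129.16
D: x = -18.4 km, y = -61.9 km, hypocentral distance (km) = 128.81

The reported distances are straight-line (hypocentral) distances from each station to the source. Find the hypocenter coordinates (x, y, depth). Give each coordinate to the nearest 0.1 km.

Each station gives a sphere (x−x_i)² + (y−y_i)² + z² = d_i² (stations at z=0).
Subtracting the A sphere from B and C: z² cancels, leaving linear equations in x and y:
305.2 x + 5.8 y = 29496.51
180.0 x + 151.0 y = 10032.06
Solving: x ≈ 97.595, y ≈ -49.901 km (keep extra digits for the depth step; rounded: 97.6, -49.9).
Then from the A sphere: z² = 209.54² − (x + 101.8)² − (y + 83.9)² with x = 97.595, y = -49.901, so z ≈ 54.706 ≈ 54.7 km.

x ≈ 97.6 km, y ≈ -49.9 km, depth ≈ 54.7 km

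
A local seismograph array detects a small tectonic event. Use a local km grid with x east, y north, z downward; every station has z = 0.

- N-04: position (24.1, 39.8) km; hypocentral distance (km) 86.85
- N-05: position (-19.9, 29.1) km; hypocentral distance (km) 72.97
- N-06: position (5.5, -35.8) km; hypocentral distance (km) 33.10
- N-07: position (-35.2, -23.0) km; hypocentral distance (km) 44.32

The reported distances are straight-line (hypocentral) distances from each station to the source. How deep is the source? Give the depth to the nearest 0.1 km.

Each station gives a sphere (x−x_i)² + (y−y_i)² + z² = d_i² (stations at z=0).
Subtracting the N-04 sphere from N-05 and N-06: z² cancels, leaving linear equations in x and y:
-88.0 x − 21.4 y = 1296.27
-37.2 x − 151.2 y = 5594.35
Solving: x ≈ -6.098, y ≈ -35.500 km (keep extra digits for the depth step; rounded: -6.1, -35.5).
Then from the N-04 sphere: z² = 86.85² − (x − 24.1)² − (y − 39.8)² with x = -6.098, y = -35.500, so z ≈ 30.999 ≈ 31.0 km.

depth ≈ 31.0 km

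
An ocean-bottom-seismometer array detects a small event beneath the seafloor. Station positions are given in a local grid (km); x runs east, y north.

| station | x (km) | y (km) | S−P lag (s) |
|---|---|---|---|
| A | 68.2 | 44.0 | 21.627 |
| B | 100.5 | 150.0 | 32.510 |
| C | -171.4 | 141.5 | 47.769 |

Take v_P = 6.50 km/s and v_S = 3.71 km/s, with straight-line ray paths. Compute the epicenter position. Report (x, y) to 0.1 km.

Distance from S−P lag: d = Δt · v_P v_S / (v_P − v_S) = Δt · (6.50·3.71)/(6.50−3.71) ≈ 8.6434·Δt.
So d_A = 186.93, d_B = 281.00, d_C = 412.89 km.
Circle about each station: (x − 68.2)² + (y − 44.0)² = 186.93²; (x − 100.5)² + (y − 150.0)² = 281.00²; (x + 171.4)² + (y − 141.5)² = 412.89².
Subtracting the A equation from the B and C equations removes the quadratic terms:
64.6 x + 212.0 y = -18005.17
-479.2 x + 195.0 y = -92722.36
Solving the 2×2 system: x ≈ 141.4, y ≈ -128.0 km.

141.4 km east, -128.0 km north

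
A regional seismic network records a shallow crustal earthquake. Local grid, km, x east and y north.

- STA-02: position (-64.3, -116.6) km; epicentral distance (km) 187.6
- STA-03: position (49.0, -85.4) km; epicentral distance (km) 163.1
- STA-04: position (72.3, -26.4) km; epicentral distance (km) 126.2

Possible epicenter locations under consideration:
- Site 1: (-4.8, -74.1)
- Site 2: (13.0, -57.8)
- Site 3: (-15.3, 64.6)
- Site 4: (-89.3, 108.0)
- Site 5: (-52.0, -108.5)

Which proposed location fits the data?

Site 3

For each candidate, compare |candidate − station| to the reported distance:
Site 1: residuals STA-02 114.5, STA-03 108.1, STA-04 35.5 → max 114.5 km
Site 2: residuals STA-02 90.5, STA-03 117.7, STA-04 59.1 → max 117.7 km
Site 3: residuals STA-02 0.1, STA-03 0.1, STA-04 0.1 → max 0.1 km
Site 4: residuals STA-02 38.4, STA-03 74.7, STA-04 84.0 → max 84.0 km
Site 5: residuals STA-02 172.9, STA-03 59.5, STA-04 22.8 → max 172.9 km
Only Site 3 has all residuals ≈ 0.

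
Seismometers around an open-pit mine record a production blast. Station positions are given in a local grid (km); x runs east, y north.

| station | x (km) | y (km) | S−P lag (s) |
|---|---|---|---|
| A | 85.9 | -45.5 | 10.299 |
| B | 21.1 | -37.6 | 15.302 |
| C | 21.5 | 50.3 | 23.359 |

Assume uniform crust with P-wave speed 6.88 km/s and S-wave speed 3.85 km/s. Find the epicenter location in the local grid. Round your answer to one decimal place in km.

Distance from S−P lag: d = Δt · v_P v_S / (v_P − v_S) = Δt · (6.88·3.85)/(6.88−3.85) ≈ 8.7419·Δt.
So d_A = 90.03, d_B = 133.77, d_C = 204.20 km.
Circle about each station: (x − 85.9)² + (y + 45.5)² = 90.03²; (x − 21.1)² + (y + 37.6)² = 133.77²; (x − 21.5)² + (y − 50.3)² = 204.20².
Subtracting pairs of circle equations eliminates x²+y² and gives linear equations (the radical axes):
-129.6 x + 15.8 y = -17379.10
-128.8 x + 191.6 y = -40048.96
Solving the 2×2 system: x ≈ 118.3, y ≈ -129.5 km.

x ≈ 118.3 km, y ≈ -129.5 km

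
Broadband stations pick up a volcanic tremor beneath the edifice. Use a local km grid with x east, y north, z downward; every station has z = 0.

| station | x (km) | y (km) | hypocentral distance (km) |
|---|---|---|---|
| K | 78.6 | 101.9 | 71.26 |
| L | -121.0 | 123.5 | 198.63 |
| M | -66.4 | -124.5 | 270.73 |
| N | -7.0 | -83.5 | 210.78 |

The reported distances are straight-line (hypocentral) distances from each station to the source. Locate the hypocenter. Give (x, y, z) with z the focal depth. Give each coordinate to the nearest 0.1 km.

Each station gives a sphere (x−x_i)² + (y−y_i)² + z² = d_i² (stations at z=0).
Subtracting the K sphere from L and M: z² cancels, leaving linear equations in x and y:
-399.2 x + 43.2 y = -21044.21
-290.0 x − 452.8 y = -64869.11
Solving: x ≈ 63.798, y ≈ 102.402 km (keep extra digits for the depth step; rounded: 63.8, 102.4).
Then from the K sphere: z² = 71.26² − (x − 78.6)² − (y − 101.9)² with x = 63.798, y = 102.402, so z ≈ 69.704 ≈ 69.7 km.

(63.8, 102.4, 69.7)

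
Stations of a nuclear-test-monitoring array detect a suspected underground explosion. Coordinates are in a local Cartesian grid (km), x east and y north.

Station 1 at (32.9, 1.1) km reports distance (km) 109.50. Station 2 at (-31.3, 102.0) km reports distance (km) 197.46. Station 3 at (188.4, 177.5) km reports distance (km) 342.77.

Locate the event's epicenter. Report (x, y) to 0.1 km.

Circle about each station: (x − 32.9)² + (y − 1.1)² = 109.50²; (x + 31.3)² + (y − 102.0)² = 197.46²; (x − 188.4)² + (y − 177.5)² = 342.77².
Subtracting the Station 1 equation from the Station 2 and Station 3 equations removes the quadratic terms:
-128.4 x + 201.8 y = -16700.13
311.0 x + 352.8 y = -39583.83
Solving the 2×2 system: x ≈ -19.4, y ≈ -95.1 km.

(-19.4, -95.1)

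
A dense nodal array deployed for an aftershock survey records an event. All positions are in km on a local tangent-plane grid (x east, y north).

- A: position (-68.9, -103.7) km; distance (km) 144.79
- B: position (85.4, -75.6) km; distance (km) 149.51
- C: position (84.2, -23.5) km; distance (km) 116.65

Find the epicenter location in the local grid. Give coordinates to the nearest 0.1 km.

Circle about each station: (x + 68.9)² + (y + 103.7)² = 144.79²; (x − 85.4)² + (y + 75.6)² = 149.51²; (x − 84.2)² + (y + 23.5)² = 116.65².
Subtracting the A equation from the B and C equations removes the quadratic terms:
308.6 x + 56.2 y = -3881.48
306.2 x + 160.4 y = -502.09
Solving the 2×2 system: x ≈ -18.4, y ≈ 32.0 km.

(-18.4, 32.0)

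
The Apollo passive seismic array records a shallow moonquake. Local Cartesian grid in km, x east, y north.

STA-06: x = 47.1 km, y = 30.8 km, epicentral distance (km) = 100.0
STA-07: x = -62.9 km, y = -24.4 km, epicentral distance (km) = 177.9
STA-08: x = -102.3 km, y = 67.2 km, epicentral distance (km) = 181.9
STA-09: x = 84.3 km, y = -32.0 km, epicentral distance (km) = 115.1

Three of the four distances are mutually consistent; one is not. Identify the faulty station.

Solve using three stations at a time. Using STA-07, STA-08, STA-09 (subtract circle equations pairwise → linear system) gives (x, y) ≈ (78.9, 83.0).
Distances from that point to each station vs reported:
  STA-06: calculated 61.2 vs reported 100.0 → residual 38.8 km
  STA-07: calculated 177.9 vs reported 177.9 → residual 0.0 km
  STA-08: calculated 181.9 vs reported 181.9 → residual 0.0 km
  STA-09: calculated 115.2 vs reported 115.1 → residual 0.1 km
STA-07, STA-08, STA-09 are mutually consistent (residuals ≈ 0); STA-06 is off by 38.8 km.

STA-06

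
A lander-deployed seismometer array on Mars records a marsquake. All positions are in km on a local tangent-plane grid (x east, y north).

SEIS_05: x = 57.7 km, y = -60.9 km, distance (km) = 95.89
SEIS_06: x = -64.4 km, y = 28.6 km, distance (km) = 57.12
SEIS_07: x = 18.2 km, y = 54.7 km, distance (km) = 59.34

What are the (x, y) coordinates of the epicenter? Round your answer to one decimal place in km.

-12.8 km east, 4.1 km north

Circle about each station: (x − 57.7)² + (y + 60.9)² = 95.89²; (x + 64.4)² + (y − 28.6)² = 57.12²; (x − 18.2)² + (y − 54.7)² = 59.34².
Subtracting the SEIS_05 equation from the SEIS_06 and SEIS_07 equations removes the quadratic terms:
-244.2 x + 179.0 y = 3859.42
-79.0 x + 231.2 y = 1958.89
Solving the 2×2 system: x ≈ -12.8, y ≈ 4.1 km.
Check against SEIS_05 (with the unrounded x, y): √((x − 57.7)²+(y + 60.9)²) = 95.89 ≈ 95.89 km. ✓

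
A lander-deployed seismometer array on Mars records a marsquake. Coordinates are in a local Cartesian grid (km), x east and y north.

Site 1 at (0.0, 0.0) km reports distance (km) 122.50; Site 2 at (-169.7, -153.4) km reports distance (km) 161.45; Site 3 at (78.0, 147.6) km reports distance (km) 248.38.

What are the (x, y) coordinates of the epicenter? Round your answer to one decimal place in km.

Circle about each station: x² + y² = 122.50²; (x + 169.7)² + (y + 153.4)² = 161.45²; (x − 78.0)² + (y − 147.6)² = 248.38².
Subtracting the Site 1 equation from the Site 2 and Site 3 equations removes the quadratic terms:
-339.4 x − 306.8 y = 41269.80
156.0 x + 295.2 y = -18816.61
Solving the 2×2 system: x ≈ -122.5, y ≈ 1.0 km.
Check against Site 1 (with the unrounded x, y): √(x²+y²) = 122.49 ≈ 122.50 km. ✓

(-122.5, 1.0)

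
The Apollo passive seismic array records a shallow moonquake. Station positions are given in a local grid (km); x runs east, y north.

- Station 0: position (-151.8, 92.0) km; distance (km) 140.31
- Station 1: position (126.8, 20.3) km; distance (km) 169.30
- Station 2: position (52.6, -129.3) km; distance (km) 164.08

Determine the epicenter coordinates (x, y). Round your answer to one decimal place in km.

Circle about each station: (x + 151.8)² + (y − 92.0)² = 140.31²; (x − 126.8)² + (y − 20.3)² = 169.30²; (x − 52.6)² + (y + 129.3)² = 164.08².
Subtracting pairs of circle equations eliminates x²+y² and gives linear equations (the radical axes):
557.2 x − 143.4 y = -23992.50
408.8 x − 442.6 y = -19257.34
Solving the 2×2 system: x ≈ -41.8, y ≈ 4.9 km.

(-41.8, 4.9)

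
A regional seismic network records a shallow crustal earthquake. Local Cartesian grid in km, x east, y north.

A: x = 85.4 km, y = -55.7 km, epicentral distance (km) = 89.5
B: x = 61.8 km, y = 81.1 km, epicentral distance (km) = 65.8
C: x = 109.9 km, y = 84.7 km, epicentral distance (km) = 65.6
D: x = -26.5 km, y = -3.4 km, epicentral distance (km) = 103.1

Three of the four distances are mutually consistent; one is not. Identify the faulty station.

Solve using three stations at a time. Using A, C, D (subtract circle equations pairwise → linear system) gives (x, y) ≈ (70.2, 32.5).
Distances from that point to each station vs reported:
  A: calculated 89.5 vs reported 89.5 → residual 0.0 km
  B: calculated 49.3 vs reported 65.8 → residual 16.5 km
  C: calculated 65.6 vs reported 65.6 → residual 0.0 km
  D: calculated 103.1 vs reported 103.1 → residual 0.0 km
A, C, D are mutually consistent (residuals ≈ 0); B is off by 16.5 km.

B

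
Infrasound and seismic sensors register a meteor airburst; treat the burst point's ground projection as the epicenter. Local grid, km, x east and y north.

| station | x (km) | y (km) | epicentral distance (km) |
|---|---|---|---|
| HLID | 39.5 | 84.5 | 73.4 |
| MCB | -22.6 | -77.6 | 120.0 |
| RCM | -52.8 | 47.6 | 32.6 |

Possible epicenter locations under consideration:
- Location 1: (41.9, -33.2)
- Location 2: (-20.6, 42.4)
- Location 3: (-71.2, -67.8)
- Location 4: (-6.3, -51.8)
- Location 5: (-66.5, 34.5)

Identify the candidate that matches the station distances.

For each candidate, compare |candidate − station| to the reported distance:
Location 1: residuals HLID 44.3, MCB 41.7, RCM 91.9 → max 91.9 km
Location 2: residuals HLID 0.0, MCB 0.0, RCM 0.0 → max 0.0 km
Location 3: residuals HLID 114.9, MCB 70.4, RCM 84.3 → max 114.9 km
Location 4: residuals HLID 70.4, MCB 89.5, RCM 77.1 → max 89.5 km
Location 5: residuals HLID 43.8, MCB 0.4, RCM 13.6 → max 43.8 km
Only Location 2 has all residuals ≈ 0.

Location 2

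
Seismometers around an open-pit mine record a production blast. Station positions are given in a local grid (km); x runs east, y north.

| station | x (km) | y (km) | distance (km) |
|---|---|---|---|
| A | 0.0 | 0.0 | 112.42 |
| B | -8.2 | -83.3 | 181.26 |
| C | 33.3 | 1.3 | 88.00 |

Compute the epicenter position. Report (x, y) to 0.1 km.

Circle about each station: x² + y² = 112.42²; (x + 8.2)² + (y + 83.3)² = 181.26²; (x − 33.3)² + (y − 1.3)² = 88.00².
Subtracting pairs of circle equations eliminates x²+y² and gives linear equations (the radical axes):
-16.4 x − 166.6 y = -13210.80
66.6 x + 2.6 y = 6004.84
Solving the 2×2 system: x ≈ 87.4, y ≈ 70.7 km.

87.4 km east, 70.7 km north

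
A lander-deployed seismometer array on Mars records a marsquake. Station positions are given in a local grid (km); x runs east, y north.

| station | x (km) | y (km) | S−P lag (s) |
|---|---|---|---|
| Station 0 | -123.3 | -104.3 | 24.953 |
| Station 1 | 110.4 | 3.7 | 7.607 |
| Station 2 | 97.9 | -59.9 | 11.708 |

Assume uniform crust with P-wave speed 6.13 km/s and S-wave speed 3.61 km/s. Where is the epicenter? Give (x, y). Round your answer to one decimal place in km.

Distance from S−P lag: d = Δt · v_P v_S / (v_P − v_S) = Δt · (6.13·3.61)/(6.13−3.61) ≈ 8.7815·Δt.
So d_Station 0 = 219.12, d_Station 1 = 66.80, d_Station 2 = 102.81 km.
Circle about each station: (x + 123.3)² + (y + 104.3)² = 219.12²; (x − 110.4)² + (y − 3.7)² = 66.80²; (x − 97.9)² + (y + 59.9)² = 102.81².
Subtracting the Station 0 equation from the Station 1 and Station 2 equations removes the quadratic terms:
467.4 x + 216.0 y = 29671.80
442.4 x + 88.8 y = 24534.72
Solving the 2×2 system: x ≈ 49.3, y ≈ 30.7 km.
Check against Station 0 (with the unrounded x, y): √((x + 123.3)²+(y + 104.3)²) = 219.12 ≈ 219.12 km. ✓

49.3 km east, 30.7 km north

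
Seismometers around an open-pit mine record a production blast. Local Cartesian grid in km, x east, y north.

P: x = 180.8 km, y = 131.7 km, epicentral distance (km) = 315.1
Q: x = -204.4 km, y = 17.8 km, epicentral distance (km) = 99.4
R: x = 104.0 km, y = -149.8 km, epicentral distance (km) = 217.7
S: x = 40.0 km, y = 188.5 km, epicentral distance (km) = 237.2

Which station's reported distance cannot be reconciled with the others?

Solve using three stations at a time. Using P, Q, S (subtract circle equations pairwise → linear system) gives (x, y) ≈ (-106.3, 1.7).
Distances from that point to each station vs reported:
  P: calculated 315.1 vs reported 315.1 → residual 0.0 km
  Q: calculated 99.4 vs reported 99.4 → residual 0.0 km
  R: calculated 259.2 vs reported 217.7 → residual 41.5 km
  S: calculated 237.2 vs reported 237.2 → residual 0.0 km
P, Q, S are mutually consistent (residuals ≈ 0); R is off by 41.5 km.

R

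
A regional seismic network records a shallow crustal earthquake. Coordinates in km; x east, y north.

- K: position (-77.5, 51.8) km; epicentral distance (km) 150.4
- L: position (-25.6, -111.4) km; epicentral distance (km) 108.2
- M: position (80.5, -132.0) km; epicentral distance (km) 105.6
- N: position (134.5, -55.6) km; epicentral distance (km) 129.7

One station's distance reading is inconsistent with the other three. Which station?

N

Solve using three stations at a time. Using K, L, M (subtract circle equations pairwise → linear system) gives (x, y) ≈ (47.5, -31.7).
Distances from that point to each station vs reported:
  K: calculated 150.4 vs reported 150.4 → residual 0.0 km
  L: calculated 108.2 vs reported 108.2 → residual 0.0 km
  M: calculated 105.6 vs reported 105.6 → residual 0.0 km
  N: calculated 90.2 vs reported 129.7 → residual 39.5 km
K, L, M are mutually consistent (residuals ≈ 0); N is off by 39.5 km.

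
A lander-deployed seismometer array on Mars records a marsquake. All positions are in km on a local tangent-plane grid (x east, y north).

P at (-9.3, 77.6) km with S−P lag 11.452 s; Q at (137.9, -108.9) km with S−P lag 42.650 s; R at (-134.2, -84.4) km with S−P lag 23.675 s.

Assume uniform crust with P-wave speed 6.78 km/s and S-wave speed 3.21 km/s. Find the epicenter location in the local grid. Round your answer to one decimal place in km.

Distance from S−P lag: d = Δt · v_P v_S / (v_P − v_S) = Δt · (6.78·3.21)/(6.78−3.21) ≈ 6.0963·Δt.
So d_P = 69.81, d_Q = 260.01, d_R = 144.33 km.
Circle about each station: (x + 9.3)² + (y − 77.6)² = 69.81²; (x − 137.9)² + (y + 108.9)² = 260.01²; (x + 134.2)² + (y + 84.4)² = 144.33².
Subtracting the P equation from the Q and R equations removes the quadratic terms:
294.4 x − 373.0 y = -37964.39
-249.8 x − 324.0 y = 3067.04
Solving the 2×2 system: x ≈ -71.3, y ≈ 45.5 km.

x ≈ -71.3 km, y ≈ 45.5 km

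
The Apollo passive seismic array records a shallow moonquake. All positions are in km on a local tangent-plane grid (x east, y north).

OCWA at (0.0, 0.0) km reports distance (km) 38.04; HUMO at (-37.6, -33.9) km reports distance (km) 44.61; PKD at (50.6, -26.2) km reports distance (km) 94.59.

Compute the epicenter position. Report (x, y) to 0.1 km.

(-36.5, 10.7)

Circle about each station: x² + y² = 38.04²; (x + 37.6)² + (y + 33.9)² = 44.61²; (x − 50.6)² + (y + 26.2)² = 94.59².
Subtracting the OCWA equation from the HUMO and PKD equations removes the quadratic terms:
-75.2 x − 67.8 y = 2019.96
101.2 x − 52.4 y = -4253.43
Solving the 2×2 system: x ≈ -36.5, y ≈ 10.7 km.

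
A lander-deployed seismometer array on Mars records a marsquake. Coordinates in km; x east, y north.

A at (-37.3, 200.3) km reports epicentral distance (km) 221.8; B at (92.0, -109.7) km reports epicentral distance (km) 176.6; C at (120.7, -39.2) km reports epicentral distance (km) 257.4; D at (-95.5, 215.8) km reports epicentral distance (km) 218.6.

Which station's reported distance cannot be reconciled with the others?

B

Solve using three stations at a time. Using A, C, D (subtract circle equations pairwise → linear system) gives (x, y) ≈ (-133.8, 0.4).
Distances from that point to each station vs reported:
  A: calculated 222.0 vs reported 221.8 → residual 0.2 km
  B: calculated 251.2 vs reported 176.6 → residual 74.6 km
  C: calculated 257.6 vs reported 257.4 → residual 0.2 km
  D: calculated 218.8 vs reported 218.6 → residual 0.2 km
A, C, D are mutually consistent (residuals ≈ 0); B is off by 74.6 km.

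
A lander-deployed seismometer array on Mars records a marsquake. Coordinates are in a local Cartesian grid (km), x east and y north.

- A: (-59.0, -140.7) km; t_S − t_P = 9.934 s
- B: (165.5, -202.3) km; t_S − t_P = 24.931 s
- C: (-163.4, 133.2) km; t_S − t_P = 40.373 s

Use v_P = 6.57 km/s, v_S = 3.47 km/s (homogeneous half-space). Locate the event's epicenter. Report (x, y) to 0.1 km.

Distance from S−P lag: d = Δt · v_P v_S / (v_P − v_S) = Δt · (6.57·3.47)/(6.57−3.47) ≈ 7.3542·Δt.
So d_A = 73.06, d_B = 183.35, d_C = 296.91 km.
Circle about each station: (x + 59.0)² + (y + 140.7)² = 73.06²; (x − 165.5)² + (y + 202.3)² = 183.35²; (x + 163.4)² + (y − 133.2)² = 296.91².
Subtracting pairs of circle equations eliminates x²+y² and gives linear equations (the radical axes):
449.0 x − 123.2 y = 16758.59
-208.8 x + 547.8 y = -61653.47
Solving the 2×2 system: x ≈ 7.2, y ≈ -109.8 km.
Check against A (with the unrounded x, y): √((x + 59.0)²+(y + 140.7)²) = 73.05 ≈ 73.06 km. ✓

7.2 km east, -109.8 km north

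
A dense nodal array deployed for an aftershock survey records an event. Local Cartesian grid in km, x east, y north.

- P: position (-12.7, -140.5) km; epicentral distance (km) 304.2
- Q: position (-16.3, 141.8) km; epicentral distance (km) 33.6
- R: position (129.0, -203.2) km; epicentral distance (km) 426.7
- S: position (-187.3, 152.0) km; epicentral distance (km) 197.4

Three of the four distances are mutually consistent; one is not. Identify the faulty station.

R

Solve using three stations at a time. Using P, Q, S (subtract circle equations pairwise → linear system) gives (x, y) ≈ (9.8, 162.9).
Distances from that point to each station vs reported:
  P: calculated 304.2 vs reported 304.2 → residual 0.0 km
  Q: calculated 33.5 vs reported 33.6 → residual 0.1 km
  R: calculated 385.0 vs reported 426.7 → residual 41.7 km
  S: calculated 197.4 vs reported 197.4 → residual 0.0 km
P, Q, S are mutually consistent (residuals ≈ 0); R is off by 41.7 km.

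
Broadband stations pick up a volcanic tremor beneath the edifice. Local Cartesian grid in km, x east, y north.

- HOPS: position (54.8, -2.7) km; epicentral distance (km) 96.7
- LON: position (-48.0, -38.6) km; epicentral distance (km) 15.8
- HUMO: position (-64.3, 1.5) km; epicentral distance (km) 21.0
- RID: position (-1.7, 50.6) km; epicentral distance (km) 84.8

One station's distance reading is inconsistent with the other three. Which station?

Solve using three stations at a time. Using HOPS, LON, RID (subtract circle equations pairwise → linear system) gives (x, y) ≈ (-39.2, -25.5).
Distances from that point to each station vs reported:
  HOPS: calculated 96.7 vs reported 96.7 → residual 0.0 km
  LON: calculated 15.8 vs reported 15.8 → residual 0.0 km
  HUMO: calculated 36.9 vs reported 21.0 → residual 15.9 km
  RID: calculated 84.8 vs reported 84.8 → residual 0.0 km
HOPS, LON, RID are mutually consistent (residuals ≈ 0); HUMO is off by 15.9 km.

HUMO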